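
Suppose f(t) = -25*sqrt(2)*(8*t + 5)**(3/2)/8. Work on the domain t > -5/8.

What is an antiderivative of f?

A first test for any F(t): its t-derivative must equal f(t) identically.
Check: d/dt[-5*(4*t + 5/2)**(5/2)/4] = sqrt(2)*(-200*t*sqrt(8*t + 5) - 125*sqrt(8*t + 5))/8, which equals f(t).

An antiderivative is F(t) = -5*(4*t + 5/2)**(5/2)/4.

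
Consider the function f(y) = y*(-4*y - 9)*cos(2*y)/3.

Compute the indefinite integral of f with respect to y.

Any candidate F(y) must reproduce f(y) exactly when differentiated.
Check: d/dy[-2*y**2*sin(2*y)/3 - 3*y*sin(2*y)/2 - 2*y*cos(2*y)/3 + sin(2*y)/3 - 3*cos(2*y)/4] = -4*y**2*cos(2*y)/3 - 3*y*cos(2*y), which equals f(y).

F(y) = -2*y**2*sin(2*y)/3 - 3*y*sin(2*y)/2 - 2*y*cos(2*y)/3 + sin(2*y)/3 - 3*cos(2*y)/4 + C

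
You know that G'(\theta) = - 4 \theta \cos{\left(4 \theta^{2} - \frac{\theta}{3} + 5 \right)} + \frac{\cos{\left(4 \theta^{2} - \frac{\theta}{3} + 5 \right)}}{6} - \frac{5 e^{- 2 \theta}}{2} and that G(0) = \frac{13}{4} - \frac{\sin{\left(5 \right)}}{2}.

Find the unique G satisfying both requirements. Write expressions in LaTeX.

G(\theta) = - \frac{\left(2 e^{2 \theta} \sin{\left(4 \theta^{2} - \frac{\theta}{3} + 5 \right)} - 8 e^{2 \theta} - 5\right) e^{- 2 \theta}}{4}

The integrand splits into summands that can be handled one at a time.
A general antiderivative is - \frac{\sin{\left(4 \theta^{2} - \frac{\theta}{3} + 5 \right)}}{2} + \frac{5 e^{- 2 \theta}}{4} + C.
The condition gives C = \frac{13}{4} - \frac{\sin{\left(5 \right)}}{2} - (\frac{5}{4} - \frac{\sin{\left(5 \right)}}{2}) = 2.
So G(\theta) = - \frac{\left(2 e^{2 \theta} \sin{\left(4 \theta^{2} - \frac{\theta}{3} + 5 \right)} - 8 e^{2 \theta} - 5\right) e^{- 2 \theta}}{4}.
Check: d/d\theta[- \frac{\left(2 e^{2 \theta} \sin{\left(4 \theta^{2} - \frac{\theta}{3} + 5 \right)} - 8 e^{2 \theta} - 5\right) e^{- 2 \theta}}{4}] = \frac{\left(- 24 \theta e^{2 \theta} \cos{\left(4 \theta^{2} - \frac{\theta}{3} + 5 \right)} + e^{2 \theta} \cos{\left(4 \theta^{2} - \frac{\theta}{3} + 5 \right)} - 15\right) e^{- 2 \theta}}{6}, which equals G'(\theta).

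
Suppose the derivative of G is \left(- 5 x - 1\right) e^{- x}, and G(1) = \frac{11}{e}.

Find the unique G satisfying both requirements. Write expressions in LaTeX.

G(x) = \left(5 x + 6\right) e^{- x}

Recognize the product-rule pattern: G'(x) = u'v + uv' with u = 5 x + 6, v = e^{- x}, so integration by parts undoes it.
A general antiderivative is \left(5 x + 6\right) e^{- x} + C.
The condition gives C = \frac{11}{e} - (\frac{11}{e}) = 0.
So G(x) = \left(5 x + 6\right) e^{- x}.
Check: d/dx[\left(5 x + 6\right) e^{- x}] = \left(- 5 x - 1\right) e^{- x} = G'(x).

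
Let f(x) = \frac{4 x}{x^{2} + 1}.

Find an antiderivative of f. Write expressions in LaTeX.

An antiderivative is F(x) = 2 \log{\left(x^{2} + 1 \right)}.

The substitution u = x^{2} + 1 works: f is exactly (dF/du)*(du/dx) for that inner function.
Check: d/dx[2 \log{\left(x^{2} + 1 \right)}] = \frac{4 x}{x^{2} + 1} = f(x).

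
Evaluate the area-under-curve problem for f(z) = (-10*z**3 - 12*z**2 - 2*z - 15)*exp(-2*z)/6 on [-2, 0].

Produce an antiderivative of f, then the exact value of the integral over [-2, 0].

f has the shape u'v + uv' for u = 5*z**3/6 + 9*z**2/4 + 29*z/12 + 59/24 and v = exp(-2*z) — it is the derivative of the product u*v.
F(z) = 5*z**3*exp(-2*z)/6 + 9*z**2*exp(-2*z)/4 + 29*z*exp(-2*z)/12 + 59*exp(-2*z)/24 is an antiderivative of f.
Check: d/dz[5*z**3*exp(-2*z)/6 + 9*z**2*exp(-2*z)/4 + 29*z*exp(-2*z)/12 + 59*exp(-2*z)/24] = (-10*z**3 - 12*z**2 - 2*z - 15)*exp(-2*z)/6 = f(z).
F(0) = 59/24; F(-2) = -exp(4)/24.
Integral = F(0) - F(-2) = exp(4)/24 + 59/24.

Antiderivative: F(z) = 5*z**3*exp(-2*z)/6 + 9*z**2*exp(-2*z)/4 + 29*z*exp(-2*z)/12 + 59*exp(-2*z)/24; value = exp(4)/24 + 59/24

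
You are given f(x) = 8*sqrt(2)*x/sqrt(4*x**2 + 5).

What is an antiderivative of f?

An antiderivative is F(x) = 4*sqrt(2*x**2 + 5/2).

f matches the chain-rule pattern g'(h)*h' with inner function h(x) = 2*x**2 + 5/2; substituting u = h(x) collapses the integral.
Check: d/dx[4*sqrt(2*x**2 + 5/2)] = 8*sqrt(2)*x/sqrt(4*x**2 + 5) = f(x).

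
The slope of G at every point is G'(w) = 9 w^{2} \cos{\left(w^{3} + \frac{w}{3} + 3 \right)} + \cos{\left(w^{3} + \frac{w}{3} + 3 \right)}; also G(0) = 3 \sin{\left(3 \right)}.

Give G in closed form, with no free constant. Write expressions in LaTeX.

The substitution u = w^{3} + \frac{w}{3} + 3 works: G'(w) is exactly (dG/du)*(du/dw) for that inner function.
A general antiderivative is 3 \sin{\left(w^{3} + \frac{w}{3} + 3 \right)} + C.
The condition gives C = 3 \sin{\left(3 \right)} - (3 \sin{\left(3 \right)}) = 0.
So G(w) = 3 \sin{\left(w^{3} + \frac{w}{3} + 3 \right)}.
Check: d/dw[3 \sin{\left(w^{3} + \frac{w}{3} + 3 \right)}] = 9 w^{2} \cos{\left(w^{3} + \frac{w}{3} + 3 \right)} + \cos{\left(w^{3} + \frac{w}{3} + 3 \right)} = G'(w).

G(w) = 3 \sin{\left(w^{3} + \frac{w}{3} + 3 \right)}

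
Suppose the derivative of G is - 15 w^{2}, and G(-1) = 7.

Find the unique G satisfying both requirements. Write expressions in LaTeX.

G(w) = 2 - 5 w^{3}

Whatever form G(w) takes, its d/dw must return the stated G'(w).
A general antiderivative is - 5 w^{3} + C.
The condition gives C = 7 - (5) = 2.
So G(w) = 2 - 5 w^{3}.
Check: d/dw[2 - 5 w^{3}] = - 15 w^{2} = G'(w).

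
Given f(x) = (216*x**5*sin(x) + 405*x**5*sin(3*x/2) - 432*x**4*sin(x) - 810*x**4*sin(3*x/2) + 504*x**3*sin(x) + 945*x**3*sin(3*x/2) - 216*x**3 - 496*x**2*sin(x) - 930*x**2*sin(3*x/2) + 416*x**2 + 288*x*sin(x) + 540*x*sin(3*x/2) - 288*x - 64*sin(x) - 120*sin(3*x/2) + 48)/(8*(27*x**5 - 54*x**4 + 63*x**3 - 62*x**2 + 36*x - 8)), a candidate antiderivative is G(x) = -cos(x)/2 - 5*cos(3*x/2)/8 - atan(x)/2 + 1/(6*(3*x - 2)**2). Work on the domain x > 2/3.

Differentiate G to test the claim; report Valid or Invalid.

Invalid: d/dx[G] - f = (-216*x**5*sin(x) - 405*x**5*sin(3*x/2) + 432*x**4*sin(x) + 810*x**4*sin(3*x/2) - 504*x**3*sin(x) - 945*x**3*sin(3*x/2) + 216*x**3 + 496*x**2*sin(x) + 930*x**2*sin(3*x/2) - 416*x**2 - 288*x*sin(x) - 540*x*sin(3*x/2) + 288*x + 64*sin(x) + 120*sin(3*x/2) - 48)/(432*x**5 - 864*x**4 + 1008*x**3 - 992*x**2 + 576*x - 128), which is not 0.

d/dx[G] = (216*x**5*sin(x) + 405*x**5*sin(3*x/2) - 432*x**4*sin(x) - 810*x**4*sin(3*x/2) + 504*x**3*sin(x) + 945*x**3*sin(3*x/2) - 216*x**3 - 496*x**2*sin(x) - 930*x**2*sin(3*x/2) + 416*x**2 + 288*x*sin(x) + 540*x*sin(3*x/2) - 288*x - 64*sin(x) - 120*sin(3*x/2) + 48)/(432*x**5 - 864*x**4 + 1008*x**3 - 992*x**2 + 576*x - 128)
d/dx[G] - f(x) = (-216*x**5*sin(x) - 405*x**5*sin(3*x/2) + 432*x**4*sin(x) + 810*x**4*sin(3*x/2) - 504*x**3*sin(x) - 945*x**3*sin(3*x/2) + 216*x**3 + 496*x**2*sin(x) + 930*x**2*sin(3*x/2) - 416*x**2 - 288*x*sin(x) - 540*x*sin(3*x/2) + 288*x + 64*sin(x) + 120*sin(3*x/2) - 48)/(432*x**5 - 864*x**4 + 1008*x**3 - 992*x**2 + 576*x - 128) != 0.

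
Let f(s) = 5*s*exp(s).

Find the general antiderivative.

f has the shape u'v + uv' for u = 5*s - 5 and v = exp(s) — it is the derivative of the product u*v.
Check: d/ds[5*(s - 1)*exp(s)] = 5*s*exp(s) = f(s).

F(s) = 5*(s - 1)*exp(s) + C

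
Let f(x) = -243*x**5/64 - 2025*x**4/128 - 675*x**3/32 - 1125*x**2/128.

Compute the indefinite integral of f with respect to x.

The substitution u = -3*x**2/4 - 5*x/4 works: f is exactly (dF/du)*(du/dx) for that inner function.
Check: d/dx[3*(-3*x**2/4 - 5*x/4)**3/2] = -243*x**5/64 - 2025*x**4/128 - 675*x**3/32 - 1125*x**2/128 = f(x).

F(x) = 3*(-3*x**2/4 - 5*x/4)**3/2 + C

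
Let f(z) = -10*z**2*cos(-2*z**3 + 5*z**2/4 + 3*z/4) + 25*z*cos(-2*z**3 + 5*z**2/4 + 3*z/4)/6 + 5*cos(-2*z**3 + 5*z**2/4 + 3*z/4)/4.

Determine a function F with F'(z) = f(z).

The substitution u = -2*z**3 + 5*z**2/4 + 3*z/4 works: f is exactly (dF/du)*(du/dz) for that inner function.
Check: d/dz[5*sin(-2*z**3 + 5*z**2/4 + 3*z/4)/3] = -10*z**2*cos(-2*z**3 + 5*z**2/4 + 3*z/4) + 25*z*cos(-2*z**3 + 5*z**2/4 + 3*z/4)/6 + 5*cos(-2*z**3 + 5*z**2/4 + 3*z/4)/4 = f(z).

An antiderivative is F(z) = 5*sin(-2*z**3 + 5*z**2/4 + 3*z/4)/3.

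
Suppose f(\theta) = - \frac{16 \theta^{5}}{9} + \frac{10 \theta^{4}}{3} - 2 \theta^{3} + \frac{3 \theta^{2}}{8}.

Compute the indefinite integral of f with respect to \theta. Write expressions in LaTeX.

f matches the chain-rule pattern g'(h)*h' with inner function h(\theta) = - \frac{2 \theta^{2}}{3} + \frac{\theta}{2}; substituting u = h(\theta) collapses the integral.
Check: d/d\theta[- \frac{8 \theta^{6}}{27} + \frac{2 \theta^{5}}{3} - \frac{\theta^{4}}{2} + \frac{\theta^{3}}{8}] = - \frac{16 \theta^{5}}{9} + \frac{10 \theta^{4}}{3} - 2 \theta^{3} + \frac{3 \theta^{2}}{8} = f(\theta).

F(\theta) = - \frac{8 \theta^{6}}{27} + \frac{2 \theta^{5}}{3} - \frac{\theta^{4}}{2} + \frac{\theta^{3}}{8} + C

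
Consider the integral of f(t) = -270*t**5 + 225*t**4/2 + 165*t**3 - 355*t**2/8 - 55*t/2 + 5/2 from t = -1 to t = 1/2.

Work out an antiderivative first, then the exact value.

Antiderivative: F(t) = 5*(-3*t**2 + t/2 + 1)**3/3; value = 105/4

The substitution u = -3*t**2 + t/2 + 1 works: f is exactly (dF/du)*(du/dt) for that inner function.
F(t) = 5*(-3*t**2 + t/2 + 1)**3/3 is an antiderivative of f.
Check: d/dt[5*(-3*t**2 + t/2 + 1)**3/3] = -270*t**5 + 225*t**4/2 + 165*t**3 - 355*t**2/8 - 55*t/2 + 5/2 = f(t).
F(1/2) = 5/24; F(-1) = -625/24.
Integral = F(1/2) - F(-1) = 105/4.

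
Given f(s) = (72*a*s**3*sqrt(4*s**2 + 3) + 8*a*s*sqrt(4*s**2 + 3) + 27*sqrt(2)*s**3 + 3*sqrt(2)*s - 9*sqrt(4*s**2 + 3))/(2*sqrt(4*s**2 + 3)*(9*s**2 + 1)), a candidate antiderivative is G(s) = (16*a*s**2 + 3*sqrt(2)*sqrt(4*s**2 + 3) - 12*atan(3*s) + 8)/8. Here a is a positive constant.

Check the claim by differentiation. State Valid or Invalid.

d/ds[G] = (72*a*s**3*sqrt(4*s**2 + 3) + 8*a*s*sqrt(4*s**2 + 3) + 27*sqrt(2)*s**3 + 3*sqrt(2)*s - 9*sqrt(4*s**2 + 3))/(18*s**2*sqrt(4*s**2 + 3) + 2*sqrt(4*s**2 + 3))
This equals f(s) exactly, so the claim holds.

Valid - the claim checks out under differentiation.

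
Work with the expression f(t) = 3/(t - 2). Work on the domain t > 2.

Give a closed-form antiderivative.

Any candidate F(t) must reproduce f(t) exactly when differentiated.
Check: d/dt[3*log(t - 2)] = 3/(t - 2) = f(t).

An antiderivative is F(t) = 3*log(t - 2).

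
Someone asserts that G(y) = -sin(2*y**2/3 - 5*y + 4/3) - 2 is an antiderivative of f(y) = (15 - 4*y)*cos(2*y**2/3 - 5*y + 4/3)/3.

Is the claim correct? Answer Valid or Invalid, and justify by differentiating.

d/dy[G] = -4*y*cos(2*y**2/3 - 5*y + 4/3)/3 + 5*cos(2*y**2/3 - 5*y + 4/3)
This equals f(y) exactly, so the claim holds.

Valid: G'(y) = f(y).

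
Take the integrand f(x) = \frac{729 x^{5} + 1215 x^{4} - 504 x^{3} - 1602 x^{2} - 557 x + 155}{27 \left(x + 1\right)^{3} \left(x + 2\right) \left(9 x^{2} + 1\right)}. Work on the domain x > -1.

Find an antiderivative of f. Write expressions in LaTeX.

An antiderivative is F(x) = \frac{135 x^{2} \log{\left(\frac{x}{2} + 1 \right)} - 27 x^{2} \log{\left(3 x^{2} + \frac{1}{3} \right)} + 270 x \log{\left(\frac{x}{2} + 1 \right)} - 54 x \log{\left(3 x^{2} + \frac{1}{3} \right)} + 135 \log{\left(\frac{x}{2} + 1 \right)} - 27 \log{\left(3 x^{2} + \frac{1}{3} \right)} - 5}{27 x^{2} + 54 x + 27}.

Check any antiderivative F(x) by computing F'(x) and comparing it with f(x).
Check: d/dx[\frac{135 x^{2} \log{\left(\frac{x}{2} + 1 \right)} - 27 x^{2} \log{\left(3 x^{2} + \frac{1}{3} \right)} + 270 x \log{\left(\frac{x}{2} + 1 \right)} - 54 x \log{\left(3 x^{2} + \frac{1}{3} \right)} + 135 \log{\left(\frac{x}{2} + 1 \right)} - 27 \log{\left(3 x^{2} + \frac{1}{3} \right)} - 5}{27 x^{2} + 54 x + 27}] = \frac{729 x^{5} + 1215 x^{4} - 504 x^{3} - 1602 x^{2} - 557 x + 155}{243 x^{6} + 1215 x^{5} + 2214 x^{4} + 1836 x^{3} + 729 x^{2} + 189 x + 54}, which equals f(x).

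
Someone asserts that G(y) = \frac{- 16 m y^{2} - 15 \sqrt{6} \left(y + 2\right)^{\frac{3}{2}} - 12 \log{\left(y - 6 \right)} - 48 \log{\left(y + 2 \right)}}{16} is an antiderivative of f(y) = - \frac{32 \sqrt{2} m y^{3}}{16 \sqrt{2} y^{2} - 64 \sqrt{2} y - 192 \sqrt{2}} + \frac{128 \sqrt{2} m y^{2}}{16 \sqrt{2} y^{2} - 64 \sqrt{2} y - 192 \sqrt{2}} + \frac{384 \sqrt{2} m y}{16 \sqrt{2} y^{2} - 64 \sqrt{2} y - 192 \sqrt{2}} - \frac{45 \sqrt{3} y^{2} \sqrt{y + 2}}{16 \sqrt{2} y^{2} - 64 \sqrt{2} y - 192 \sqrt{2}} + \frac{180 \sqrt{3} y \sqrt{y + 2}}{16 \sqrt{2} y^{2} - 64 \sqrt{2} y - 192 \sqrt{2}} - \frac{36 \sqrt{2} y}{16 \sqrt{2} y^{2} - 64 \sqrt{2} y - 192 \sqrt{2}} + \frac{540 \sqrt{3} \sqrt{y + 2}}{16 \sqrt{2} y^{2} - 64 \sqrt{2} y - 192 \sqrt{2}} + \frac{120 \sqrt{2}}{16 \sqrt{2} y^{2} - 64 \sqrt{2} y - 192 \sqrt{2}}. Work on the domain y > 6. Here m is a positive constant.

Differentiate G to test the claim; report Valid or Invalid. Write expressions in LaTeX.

d/dy[G] = \frac{- 64 m y^{3} + 256 m y^{2} + 768 m y - 45 \sqrt{6} y^{2} \sqrt{y + 2} + 180 \sqrt{6} y \sqrt{y + 2} - 120 y + 540 \sqrt{6} \sqrt{y + 2} + 528}{32 y^{2} - 128 y - 384}
d/dy[G] - f(y) = - \frac{3}{2 y + 4} != 0.

Invalid: d/dy[G] - f = - \frac{3}{2 y + 4}, which is not 0.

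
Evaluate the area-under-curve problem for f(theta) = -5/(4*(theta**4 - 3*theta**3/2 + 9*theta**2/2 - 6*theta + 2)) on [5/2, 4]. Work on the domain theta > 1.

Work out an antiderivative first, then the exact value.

The denominator factors as 2*(theta - 1)*(2*theta - 1)*(theta**2 + 4); partial fractions split f into directly integrable pieces: -(3*theta - 7)/(34*(theta**2 + 4)) + 20/(17*(2*theta - 1)) - 1/(2*(theta - 1)).
F(theta) = -log(theta - 1)/2 + 10*log(theta - 1/2)/17 - 3*log(theta**2 + 4)/68 + 7*atan(theta/2)/68 is an antiderivative of f.
Check: d/dtheta[-log(theta - 1)/2 + 10*log(theta - 1/2)/17 - 3*log(theta**2 + 4)/68 + 7*atan(theta/2)/68] = -5/(4*theta**4 - 6*theta**3 + 18*theta**2 - 24*theta + 8), which equals f(theta).
F(4) = -log(3)/2 - 3*log(20)/68 + 7*atan(2)/68 + 10*log(7/2)/17; F(5/2) = -log(3/2)/2 - 3*log(41/4)/68 + 7*atan(5/4)/68 + 10*log(2)/17.
Integral = F(4) - F(5/2) = -log(3)/2 - 10*log(2)/17 - 3*log(20)/68 - 7*atan(5/4)/68 + 3*log(41/4)/68 + 7*atan(2)/68 + log(3/2)/2 + 10*log(7/2)/17.

Antiderivative: F(theta) = -log(theta - 1)/2 + 10*log(theta - 1/2)/17 - 3*log(theta**2 + 4)/68 + 7*atan(theta/2)/68; value = -log(3)/2 - 10*log(2)/17 - 3*log(20)/68 - 7*atan(5/4)/68 + 3*log(41/4)/68 + 7*atan(2)/68 + log(3/2)/2 + 10*log(7/2)/17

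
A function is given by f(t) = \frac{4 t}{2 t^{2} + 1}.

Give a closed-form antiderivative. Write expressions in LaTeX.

The substitution u = 2 t^{2} + 1 works: f is exactly (dF/du)*(du/dt) for that inner function.
Check: d/dt[\log{\left(2 t^{2} + 1 \right)}] = \frac{4 t}{2 t^{2} + 1} = f(t).

An antiderivative is F(t) = \log{\left(2 t^{2} + 1 \right)}.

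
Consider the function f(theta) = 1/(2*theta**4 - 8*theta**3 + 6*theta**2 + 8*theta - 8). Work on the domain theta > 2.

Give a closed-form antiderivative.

The denominator factors as 2*(theta - 2)**2*(theta - 1)*(theta + 1); partial fractions split f into directly integrable pieces: -1/(36*(theta + 1)) + 1/(4*(theta - 1)) - 2/(9*(theta - 2)) + 1/(6*(theta - 2)**2).
Check: d/dtheta[(-8*(theta - 2)*log(theta - 2) + 9*(theta - 2)*log(theta - 1) - (theta - 2)*log(theta + 1) - 6)/(36*(theta - 2))] = 1/(2*theta**4 - 8*theta**3 + 6*theta**2 + 8*theta - 8) = f(theta).

An antiderivative is F(theta) = (-8*(theta - 2)*log(theta - 2) + 9*(theta - 2)*log(theta - 1) - (theta - 2)*log(theta + 1) - 6)/(36*(theta - 2)).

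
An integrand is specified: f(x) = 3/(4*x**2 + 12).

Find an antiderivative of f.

An antiderivative is F(x) = sqrt(3)*atan(sqrt(3)*x/3)/4.

A candidate is checked by its d/dx: the result must match f(x).
Check: d/dx[sqrt(3)*atan(sqrt(3)*x/3)/4] = 3/(4*x**2 + 12) = f(x).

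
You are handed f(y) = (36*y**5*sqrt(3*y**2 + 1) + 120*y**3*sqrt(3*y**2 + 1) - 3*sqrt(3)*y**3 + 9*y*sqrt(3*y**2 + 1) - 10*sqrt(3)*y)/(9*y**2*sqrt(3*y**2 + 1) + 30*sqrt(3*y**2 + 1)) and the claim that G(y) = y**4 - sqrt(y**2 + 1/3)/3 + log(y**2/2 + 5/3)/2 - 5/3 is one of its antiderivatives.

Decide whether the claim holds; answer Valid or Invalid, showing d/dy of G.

Valid. The derivative of G reproduces f.

d/dy[G] = (36*y**5*sqrt(3*y**2 + 1) + 120*y**3*sqrt(3*y**2 + 1) - 3*sqrt(3)*y**3 + 9*y*sqrt(3*y**2 + 1) - 10*sqrt(3)*y)/(9*y**2*sqrt(3*y**2 + 1) + 30*sqrt(3*y**2 + 1))
This equals f(y) exactly, so the claim holds.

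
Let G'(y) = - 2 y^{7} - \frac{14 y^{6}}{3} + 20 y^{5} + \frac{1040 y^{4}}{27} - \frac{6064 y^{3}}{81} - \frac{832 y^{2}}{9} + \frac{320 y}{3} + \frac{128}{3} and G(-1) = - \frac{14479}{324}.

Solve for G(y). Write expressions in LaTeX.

G'(y) matches the chain-rule pattern g'(h)*h' with inner function h(y) = \frac{y^{2}}{2} + \frac{y}{3} - 2; substituting u = h(y) collapses the integral.
A general antiderivative is - 4 \left(\frac{y^{2}}{2} + \frac{y}{3} - 2\right)^{4} + C.
The condition gives C = - \frac{14479}{324} - (- \frac{14641}{324}) = \frac{1}{2}.
So G(y) = - \frac{81 y^{8} + 216 y^{7} - 1080 y^{6} - 2496 y^{5} + 6064 y^{4} + 9984 y^{3} - 17280 y^{2} - 13824 y + 20574}{324}.
Check: d/dy[- \frac{81 y^{8} + 216 y^{7} - 1080 y^{6} - 2496 y^{5} + 6064 y^{4} + 9984 y^{3} - 17280 y^{2} - 13824 y + 20574}{324}] = - 2 y^{7} - \frac{14 y^{6}}{3} + 20 y^{5} + \frac{1040 y^{4}}{27} - \frac{6064 y^{3}}{81} - \frac{832 y^{2}}{9} + \frac{320 y}{3} + \frac{128}{3} = G'(y).

G(y) = - \frac{81 y^{8} + 216 y^{7} - 1080 y^{6} - 2496 y^{5} + 6064 y^{4} + 9984 y^{3} - 17280 y^{2} - 13824 y + 20574}{324}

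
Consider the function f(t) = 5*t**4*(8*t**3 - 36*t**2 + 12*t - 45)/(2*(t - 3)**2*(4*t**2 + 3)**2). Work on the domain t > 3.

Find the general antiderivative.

For F(t) to be correct the identity F'(t) - f(t) = 0 must hold.
Check: d/dt[5*t**5/(4*(t - 3)*(2*t**2 + 3/2))] = (40*t**7 - 180*t**6 + 60*t**5 - 225*t**4)/(32*t**6 - 192*t**5 + 336*t**4 - 288*t**3 + 450*t**2 - 108*t + 162), which equals f(t).

F(t) = 5*t**5/(4*(t - 3)*(2*t**2 + 3/2)) + C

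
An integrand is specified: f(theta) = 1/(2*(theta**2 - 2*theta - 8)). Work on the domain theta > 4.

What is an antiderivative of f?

An antiderivative is F(theta) = log(theta - 4)/12 - log(theta + 2)/12.

Factor the denominator (2*(theta - 4)*(theta + 2)) and decompose: f = -1/(12*(theta + 2)) + 1/(12*(theta - 4)); each piece integrates to a log, atan, or power term.
Check: d/dtheta[log(theta - 4)/12 - log(theta + 2)/12] = 1/(2*theta**2 - 4*theta - 16), which equals f(theta).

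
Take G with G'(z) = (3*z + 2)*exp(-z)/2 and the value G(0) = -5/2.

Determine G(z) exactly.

Recognize the product-rule pattern: G'(z) = u'v + uv' with u = -3*z/2 - 5/2, v = exp(-z), so integration by parts undoes it.
A general antiderivative is (-3*z - 5)*exp(-z)/2 + C.
The condition gives C = -5/2 - (-5/2) = 0.
So G(z) = (-3*z - 5)*exp(-z)/2.
Check: d/dz[(-3*z - 5)*exp(-z)/2] = (3*z + 2)*exp(-z)/2 = G'(z).

G(z) = (-3*z - 5)*exp(-z)/2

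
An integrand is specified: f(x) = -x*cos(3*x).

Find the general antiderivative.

For F(x) to be correct the identity F'(x) - f(x) = 0 must hold.
Check: d/dx[(-3*x*sin(3*x) - cos(3*x))/9] = -x*cos(3*x) = f(x).

F(x) = (-3*x*sin(3*x) - cos(3*x))/9 + C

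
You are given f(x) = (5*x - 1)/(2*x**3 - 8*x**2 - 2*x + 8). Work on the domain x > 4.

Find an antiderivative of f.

The denominator factors as 2*(x - 4)*(x - 1)*(x + 1); partial fractions split f into directly integrable pieces: -3/(10*(x + 1)) - 1/(3*(x - 1)) + 19/(30*(x - 4)).
Check: d/dx[19*log(x - 4)/30 - log(x - 1)/3 - 3*log(x + 1)/10] = (5*x - 1)/(2*x**3 - 8*x**2 - 2*x + 8) = f(x).

An antiderivative is F(x) = 19*log(x - 4)/30 - log(x - 1)/3 - 3*log(x + 1)/10.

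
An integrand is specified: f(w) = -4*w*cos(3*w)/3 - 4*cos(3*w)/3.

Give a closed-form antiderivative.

An antiderivative is F(w) = -4*w*sin(3*w)/9 - 4*sin(3*w)/9 - 4*cos(3*w)/27.

Integrate term by term and add the pieces.
Check: d/dw[-4*w*sin(3*w)/9 - 4*sin(3*w)/9 - 4*cos(3*w)/27] = -4*w*cos(3*w)/3 - 4*cos(3*w)/3 = f(w).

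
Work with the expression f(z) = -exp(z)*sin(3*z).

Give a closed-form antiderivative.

An antiderivative is F(z) = (-sin(3*z) + 3*cos(3*z))*exp(z)/10.

Differentiate the proposed F(z) back; it has to land on f(z) exactly.
Check: d/dz[(-sin(3*z) + 3*cos(3*z))*exp(z)/10] = -exp(z)*sin(3*z) = f(z).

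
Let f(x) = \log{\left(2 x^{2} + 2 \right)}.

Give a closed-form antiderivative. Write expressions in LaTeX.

An antiderivative F(x) passes only if d/dx[F] lands on f(x) exactly.
Check: d/dx[x \log{\left(2 x^{2} + 2 \right)} - 2 x + 2 \operatorname{atan}{\left(x \right)}] = \log{\left(x^{2} + 1 \right)} + \log{\left(2 \right)}, which equals f(x).

An antiderivative is F(x) = x \log{\left(2 x^{2} + 2 \right)} - 2 x + 2 \operatorname{atan}{\left(x \right)}.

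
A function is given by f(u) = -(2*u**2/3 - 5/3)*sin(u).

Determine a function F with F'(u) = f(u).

An antiderivative is F(u) = 2*u**2*cos(u)/3 - 4*u*sin(u)/3 - 3*cos(u).

Check any antiderivative F(u) by computing F'(u) and comparing it with f(u).
Check: d/du[2*u**2*cos(u)/3 - 4*u*sin(u)/3 - 3*cos(u)] = -2*u**2*sin(u)/3 + 5*sin(u)/3, which equals f(u).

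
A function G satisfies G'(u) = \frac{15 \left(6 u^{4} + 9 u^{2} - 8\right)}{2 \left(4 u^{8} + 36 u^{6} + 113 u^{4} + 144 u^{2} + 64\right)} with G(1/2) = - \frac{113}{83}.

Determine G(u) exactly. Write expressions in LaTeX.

G'(u) has the shape v'r + vr' for v = - \frac{5 u}{4} and r = \frac{1}{\frac{u^{4}}{3} + \frac{3 u^{2}}{2} + \frac{4}{3}} — it is the derivative of the product v*r.
A general antiderivative is - \frac{5 u}{4 \left(\frac{u^{4}}{3} + \frac{3 u^{2}}{2} + \frac{4}{3}\right)} + C.
The condition gives C = - \frac{113}{83} - (- \frac{30}{83}) = -1.
So G(u) = - \frac{5 u}{\frac{4 u^{4}}{3} + 6 u^{2} + \frac{16}{3}} - 1.
Check: d/du[- \frac{5 u}{\frac{4 u^{4}}{3} + 6 u^{2} + \frac{16}{3}} - 1] = \frac{90 u^{4} + 135 u^{2} - 120}{8 u^{8} + 72 u^{6} + 226 u^{4} + 288 u^{2} + 128}, which equals G'(u).

G(u) = - \frac{5 u}{\frac{4 u^{4}}{3} + 6 u^{2} + \frac{16}{3}} - 1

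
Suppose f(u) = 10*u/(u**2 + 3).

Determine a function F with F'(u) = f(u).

The substitution w = u**4/3 + 2*u**2 + 3 works: f is exactly (dF/dw)*(dw/du) for that inner function.
Check: d/du[5*log(u**4/3 + 2*u**2 + 3)/2] = 10*u/(u**2 + 3) = f(u).

An antiderivative is F(u) = 5*log(u**4/3 + 2*u**2 + 3)/2.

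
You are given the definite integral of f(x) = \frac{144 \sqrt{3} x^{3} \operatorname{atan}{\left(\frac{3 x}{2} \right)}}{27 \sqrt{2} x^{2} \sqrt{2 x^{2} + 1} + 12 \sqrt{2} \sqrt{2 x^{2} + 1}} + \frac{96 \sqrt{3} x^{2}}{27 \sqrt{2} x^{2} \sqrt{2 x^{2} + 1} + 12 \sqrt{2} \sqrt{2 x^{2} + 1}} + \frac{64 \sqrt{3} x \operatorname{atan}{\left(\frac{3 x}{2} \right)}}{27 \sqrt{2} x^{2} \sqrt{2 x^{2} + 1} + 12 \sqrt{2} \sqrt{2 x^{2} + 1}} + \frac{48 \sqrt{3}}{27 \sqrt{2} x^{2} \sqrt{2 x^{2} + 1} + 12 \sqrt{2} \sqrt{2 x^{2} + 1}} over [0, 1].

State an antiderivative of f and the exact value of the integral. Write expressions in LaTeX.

f has the shape u'v + uv' for u = \frac{8 \sqrt{3 x^{2} + \frac{3}{2}}}{3} and v = \operatorname{atan}{\left(\frac{3 x}{2} \right)} — it is the derivative of the product u*v.
F(x) = \frac{4 \sqrt{6} \sqrt{2 x^{2} + 1} \operatorname{atan}{\left(\frac{3 x}{2} \right)}}{3} is an antiderivative of f.
Check: d/dx[\frac{4 \sqrt{6} \sqrt{2 x^{2} + 1} \operatorname{atan}{\left(\frac{3 x}{2} \right)}}{3}] = \frac{72 \sqrt{6} x^{3} \operatorname{atan}{\left(\frac{3 x}{2} \right)} + 48 \sqrt{6} x^{2} + 32 \sqrt{6} x \operatorname{atan}{\left(\frac{3 x}{2} \right)} + 24 \sqrt{6}}{27 x^{2} \sqrt{2 x^{2} + 1} + 12 \sqrt{2 x^{2} + 1}}, which equals f(x).
F(1) = 4 \sqrt{2} \operatorname{atan}{\left(\frac{3}{2} \right)}; F(0) = 0.
Integral = F(1) - F(0) = 4 \sqrt{2} \operatorname{atan}{\left(\frac{3}{2} \right)}.

Antiderivative: F(x) = \frac{4 \sqrt{6} \sqrt{2 x^{2} + 1} \operatorname{atan}{\left(\frac{3 x}{2} \right)}}{3}; value = 4 \sqrt{2} \operatorname{atan}{\left(\frac{3}{2} \right)}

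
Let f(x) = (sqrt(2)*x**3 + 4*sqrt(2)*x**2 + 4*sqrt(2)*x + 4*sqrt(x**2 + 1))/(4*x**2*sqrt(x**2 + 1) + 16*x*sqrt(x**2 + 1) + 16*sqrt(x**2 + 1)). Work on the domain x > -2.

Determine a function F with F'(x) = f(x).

An antiderivative is F(x) = (sqrt(2)*x*sqrt(x**2 + 1) + 2*sqrt(2)*sqrt(x**2 + 1) - 4)/(4*x + 8).

Any candidate F(x) must reproduce f(x) exactly when differentiated.
Check: d/dx[(sqrt(2)*x*sqrt(x**2 + 1) + 2*sqrt(2)*sqrt(x**2 + 1) - 4)/(4*x + 8)] = (sqrt(2)*x**3 + 4*sqrt(2)*x**2 + 4*sqrt(2)*x + 4*sqrt(x**2 + 1))/(4*x**2*sqrt(x**2 + 1) + 16*x*sqrt(x**2 + 1) + 16*sqrt(x**2 + 1)) = f(x).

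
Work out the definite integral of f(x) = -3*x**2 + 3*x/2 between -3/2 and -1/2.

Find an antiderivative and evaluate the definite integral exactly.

The integrand splits into summands that can be handled one at a time.
F(x) = -x**3 + 3*x**2/4 is an antiderivative of f.
Check: d/dx[-x**3 + 3*x**2/4] = -3*x**2 + 3*x/2 = f(x).
F(-1/2) = 5/16; F(-3/2) = 81/16.
Integral = F(-1/2) - F(-3/2) = -19/4.

Antiderivative: F(x) = -x**3 + 3*x**2/4; value = -19/4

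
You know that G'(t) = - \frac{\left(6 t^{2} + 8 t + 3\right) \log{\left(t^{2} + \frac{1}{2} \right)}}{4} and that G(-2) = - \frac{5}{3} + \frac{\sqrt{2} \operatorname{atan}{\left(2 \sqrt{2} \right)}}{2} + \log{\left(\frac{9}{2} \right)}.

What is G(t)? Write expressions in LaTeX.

The proposed G(t) is checked by its d/dt: the result must match the given G'(t).
A general antiderivative is \frac{t^{3}}{3} + t^{2} + t + \left(- \frac{t^{3}}{2} - t^{2} - \frac{3 t}{4}\right) \log{\left(t^{2} + \frac{1}{2} \right)} - \frac{\log{\left(t^{2} + \frac{1}{2} \right)}}{2} - \frac{\sqrt{2} \operatorname{atan}{\left(\sqrt{2} t \right)}}{2} + C.
The condition gives C = - \frac{5}{3} + \frac{\sqrt{2} \operatorname{atan}{\left(2 \sqrt{2} \right)}}{2} + \log{\left(\frac{9}{2} \right)} - (- \frac{2}{3} + \frac{\sqrt{2} \operatorname{atan}{\left(2 \sqrt{2} \right)}}{2} + \log{\left(\frac{9}{2} \right)}) = -1.
So G(t) = - \frac{t^{3} \log{\left(t^{2} + \frac{1}{2} \right)}}{2} + \frac{t^{3}}{3} - t^{2} \log{\left(t^{2} + \frac{1}{2} \right)} + t^{2} - \frac{3 t \log{\left(t^{2} + \frac{1}{2} \right)}}{4} + t - \frac{\log{\left(t^{2} + \frac{1}{2} \right)}}{2} - \frac{\sqrt{2} \operatorname{atan}{\left(\sqrt{2} t \right)}}{2} - 1.
Check: d/dt[- \frac{t^{3} \log{\left(t^{2} + \frac{1}{2} \right)}}{2} + \frac{t^{3}}{3} - t^{2} \log{\left(t^{2} + \frac{1}{2} \right)} + t^{2} - \frac{3 t \log{\left(t^{2} + \frac{1}{2} \right)}}{4} + t - \frac{\log{\left(t^{2} + \frac{1}{2} \right)}}{2} - \frac{\sqrt{2} \operatorname{atan}{\left(\sqrt{2} t \right)}}{2} - 1] = - \frac{3 t^{2} \log{\left(t^{2} + \frac{1}{2} \right)}}{2} - 2 t \log{\left(t^{2} + \frac{1}{2} \right)} - \frac{3 \log{\left(t^{2} + \frac{1}{2} \right)}}{4}, which equals G'(t).

G(t) = - \frac{t^{3} \log{\left(t^{2} + \frac{1}{2} \right)}}{2} + \frac{t^{3}}{3} - t^{2} \log{\left(t^{2} + \frac{1}{2} \right)} + t^{2} - \frac{3 t \log{\left(t^{2} + \frac{1}{2} \right)}}{4} + t - \frac{\log{\left(t^{2} + \frac{1}{2} \right)}}{2} - \frac{\sqrt{2} \operatorname{atan}{\left(\sqrt{2} t \right)}}{2} - 1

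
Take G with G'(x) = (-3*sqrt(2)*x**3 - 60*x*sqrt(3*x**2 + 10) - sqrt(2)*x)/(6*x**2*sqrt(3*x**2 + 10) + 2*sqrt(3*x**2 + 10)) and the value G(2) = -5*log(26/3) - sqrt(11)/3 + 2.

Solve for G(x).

The proposed G(x) is checked by its d/dx: the result must match the given G'(x).
A general antiderivative is -sqrt(3*x**2/2 + 5)/3 - 5*log(2*x**2 + 2/3) + C.
The condition gives C = -5*log(26/3) - sqrt(11)/3 + 2 - (-5*log(26/3) - sqrt(11)/3) = 2.
So G(x) = (-sqrt(2)*sqrt(3*x**2 + 10) - 30*log(2*x**2 + 2/3) + 12)/6.
Check: d/dx[(-sqrt(2)*sqrt(3*x**2 + 10) - 30*log(2*x**2 + 2/3) + 12)/6] = (-3*sqrt(2)*x**3 - 60*x*sqrt(3*x**2 + 10) - sqrt(2)*x)/(6*x**2*sqrt(3*x**2 + 10) + 2*sqrt(3*x**2 + 10)) = G'(x).

G(x) = (-sqrt(2)*sqrt(3*x**2 + 10) - 30*log(2*x**2 + 2/3) + 12)/6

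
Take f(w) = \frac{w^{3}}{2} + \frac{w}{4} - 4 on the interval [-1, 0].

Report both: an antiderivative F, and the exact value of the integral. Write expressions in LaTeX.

Integrate term by term and add the pieces.
F(w) = \frac{w^{4}}{8} + \frac{w^{2}}{8} - 4 w is an antiderivative of f.
Check: d/dw[\frac{w^{4}}{8} + \frac{w^{2}}{8} - 4 w] = \frac{w^{3}}{2} + \frac{w}{4} - 4 = f(w).
F(0) = 0; F(-1) = \frac{17}{4}.
Integral = F(0) - F(-1) = - \frac{17}{4}.

Antiderivative: F(w) = \frac{w^{4}}{8} + \frac{w^{2}}{8} - 4 w; value = - \frac{17}{4}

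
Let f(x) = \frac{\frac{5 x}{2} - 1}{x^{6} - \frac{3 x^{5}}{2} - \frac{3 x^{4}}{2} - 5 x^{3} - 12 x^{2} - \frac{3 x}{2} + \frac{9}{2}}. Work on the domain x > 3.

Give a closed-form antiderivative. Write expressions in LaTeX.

An antiderivative is F(x) = \frac{507 x \log{\left(x - 3 \right)} - 512 x \log{\left(x - \frac{1}{2} \right)} - 3835 x \log{\left(x + 1 \right)} + 1920 x \log{\left(x^{2} + 3 \right)} + 120 \sqrt{3} x \operatorname{atan}{\left(\frac{\sqrt{3} x}{3} \right)} + 507 \log{\left(x - 3 \right)} - 512 \log{\left(x - \frac{1}{2} \right)} - 3835 \log{\left(x + 1 \right)} + 1920 \log{\left(x^{2} + 3 \right)} + 120 \sqrt{3} \operatorname{atan}{\left(\frac{\sqrt{3} x}{3} \right)} + 5460}{37440 \left(x + 1\right)}.

The denominator factors as \left(x - 3\right) \left(x + 1\right)^{2} \left(2 x - 1\right) \left(x^{2} + 3\right); partial fractions split f into directly integrable pieces: \frac{32 x + 3}{312 \left(x^{2} + 3\right)} - \frac{16}{585 \left(2 x - 1\right)} - \frac{59}{576 \left(x + 1\right)} - \frac{7}{48 \left(x + 1\right)^{2}} + \frac{13}{960 \left(x - 3\right)}.
Check: d/dx[\frac{507 x \log{\left(x - 3 \right)} - 512 x \log{\left(x - \frac{1}{2} \right)} - 3835 x \log{\left(x + 1 \right)} + 1920 x \log{\left(x^{2} + 3 \right)} + 120 \sqrt{3} x \operatorname{atan}{\left(\frac{\sqrt{3} x}{3} \right)} + 507 \log{\left(x - 3 \right)} - 512 \log{\left(x - \frac{1}{2} \right)} - 3835 \log{\left(x + 1 \right)} + 1920 \log{\left(x^{2} + 3 \right)} + 120 \sqrt{3} \operatorname{atan}{\left(\frac{\sqrt{3} x}{3} \right)} + 5460}{37440 \left(x + 1\right)}] = \frac{5 x - 2}{2 x^{6} - 3 x^{5} - 3 x^{4} - 10 x^{3} - 24 x^{2} - 3 x + 9}, which equals f(x).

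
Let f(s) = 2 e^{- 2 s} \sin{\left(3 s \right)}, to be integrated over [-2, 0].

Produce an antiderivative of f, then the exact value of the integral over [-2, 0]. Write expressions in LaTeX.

Differentiate the proposed F(s) back; it has to land on f(s) exactly.
F(s) = \frac{\left(- 4 \sin{\left(3 s \right)} - 6 \cos{\left(3 s \right)}\right) e^{- 2 s}}{13} is an antiderivative of f.
Check: d/ds[\frac{\left(- 4 \sin{\left(3 s \right)} - 6 \cos{\left(3 s \right)}\right) e^{- 2 s}}{13}] = 2 e^{- 2 s} \sin{\left(3 s \right)} = f(s).
F(0) = - \frac{6}{13}; F(-2) = - \frac{6 e^{4} \cos{\left(6 \right)}}{13} + \frac{4 e^{4} \sin{\left(6 \right)}}{13}.
Integral = F(0) - F(-2) = - \frac{6}{13} - \frac{4 e^{4} \sin{\left(6 \right)}}{13} + \frac{6 e^{4} \cos{\left(6 \right)}}{13}.

Antiderivative: F(s) = \frac{\left(- 4 \sin{\left(3 s \right)} - 6 \cos{\left(3 s \right)}\right) e^{- 2 s}}{13}; value = - \frac{6}{13} - \frac{4 e^{4} \sin{\left(6 \right)}}{13} + \frac{6 e^{4} \cos{\left(6 \right)}}{13}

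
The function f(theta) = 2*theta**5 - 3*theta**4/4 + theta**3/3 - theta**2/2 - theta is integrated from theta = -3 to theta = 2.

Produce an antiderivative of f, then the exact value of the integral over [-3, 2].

Antiderivative: F(theta) = theta**6/3 - 3*theta**5/20 + theta**4/12 - theta**3/6 - theta**2/2; value = -815/3

The integrand splits into summands that can be handled one at a time.
F(theta) = theta**6/3 - 3*theta**5/20 + theta**4/12 - theta**3/6 - theta**2/2 is an antiderivative of f.
Check: d/dtheta[theta**6/3 - 3*theta**5/20 + theta**4/12 - theta**3/6 - theta**2/2] = 2*theta**5 - 3*theta**4/4 + theta**3/3 - theta**2/2 - theta = f(theta).
F(2) = 218/15; F(-3) = 1431/5.
Integral = F(2) - F(-3) = -815/3.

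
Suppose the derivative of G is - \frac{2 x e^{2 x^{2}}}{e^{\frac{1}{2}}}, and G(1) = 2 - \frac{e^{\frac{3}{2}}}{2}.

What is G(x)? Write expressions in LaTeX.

The substitution u = 2 x^{2} - \frac{1}{2} works: G'(x) is exactly (dG/du)*(du/dx) for that inner function.
A general antiderivative is - \frac{e^{2 x^{2} - \frac{1}{2}}}{2} + C.
The condition gives C = 2 - \frac{e^{\frac{3}{2}}}{2} - (- \frac{e^{\frac{3}{2}}}{2}) = 2.
So G(x) = - \frac{e^{2 x^{2}}}{2 e^{\frac{1}{2}}} + 2.
Check: d/dx[- \frac{e^{2 x^{2}}}{2 e^{\frac{1}{2}}} + 2] = - \frac{2 x e^{2 x^{2}}}{e^{\frac{1}{2}}} = G'(x).

G(x) = - \frac{e^{2 x^{2}}}{2 e^{\frac{1}{2}}} + 2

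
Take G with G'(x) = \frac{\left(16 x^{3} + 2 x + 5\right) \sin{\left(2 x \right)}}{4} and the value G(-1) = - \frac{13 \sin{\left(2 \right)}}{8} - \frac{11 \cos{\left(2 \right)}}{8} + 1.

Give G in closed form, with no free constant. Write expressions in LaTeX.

G(x) = - 2 x^{3} \cos{\left(2 x \right)} + 3 x^{2} \sin{\left(2 x \right)} + \frac{11 x \cos{\left(2 x \right)}}{4} - \frac{11 \sin{\left(2 x \right)}}{8} - \frac{5 \cos{\left(2 x \right)}}{8} + 1

A candidate passes only if d/dx[G] lands on the given G'(x) exactly.
A general antiderivative is - 2 x^{3} \cos{\left(2 x \right)} + 3 x^{2} \sin{\left(2 x \right)} + \frac{11 x \cos{\left(2 x \right)}}{4} - \frac{11 \sin{\left(2 x \right)}}{8} - \frac{5 \cos{\left(2 x \right)}}{8} + C.
The condition gives C = - \frac{13 \sin{\left(2 \right)}}{8} - \frac{11 \cos{\left(2 \right)}}{8} + 1 - (- \frac{13 \sin{\left(2 \right)}}{8} - \frac{11 \cos{\left(2 \right)}}{8}) = 1.
So G(x) = - 2 x^{3} \cos{\left(2 x \right)} + 3 x^{2} \sin{\left(2 x \right)} + \frac{11 x \cos{\left(2 x \right)}}{4} - \frac{11 \sin{\left(2 x \right)}}{8} - \frac{5 \cos{\left(2 x \right)}}{8} + 1.
Check: d/dx[- 2 x^{3} \cos{\left(2 x \right)} + 3 x^{2} \sin{\left(2 x \right)} + \frac{11 x \cos{\left(2 x \right)}}{4} - \frac{11 \sin{\left(2 x \right)}}{8} - \frac{5 \cos{\left(2 x \right)}}{8} + 1] = 4 x^{3} \sin{\left(2 x \right)} + \frac{x \sin{\left(2 x \right)}}{2} + \frac{5 \sin{\left(2 x \right)}}{4}, which equals G'(x).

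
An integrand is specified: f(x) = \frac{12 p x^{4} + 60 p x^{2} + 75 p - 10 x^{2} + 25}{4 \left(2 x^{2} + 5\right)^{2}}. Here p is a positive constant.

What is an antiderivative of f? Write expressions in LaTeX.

An antiderivative is F(x) = \frac{x \left(3 p \left(2 x^{2} + 5\right) + 5\right)}{4 \left(2 x^{2} + 5\right)}.

Since d/dx undoes antidifferentiation here, F'(x) = f(x) is required of F(x).
Check: d/dx[\frac{x \left(3 p \left(2 x^{2} + 5\right) + 5\right)}{4 \left(2 x^{2} + 5\right)}] = \frac{12 p x^{4} + 60 p x^{2} + 75 p - 10 x^{2} + 25}{16 x^{4} + 80 x^{2} + 100}, which equals f(x).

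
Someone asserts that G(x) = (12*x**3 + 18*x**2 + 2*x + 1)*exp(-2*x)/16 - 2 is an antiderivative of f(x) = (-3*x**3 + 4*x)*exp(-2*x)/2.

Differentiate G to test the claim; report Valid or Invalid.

Valid. The derivative of G reproduces f.

d/dx[G] = (-3*x**3 + 4*x)*exp(-2*x)/2
This equals f(x) exactly, so the claim holds.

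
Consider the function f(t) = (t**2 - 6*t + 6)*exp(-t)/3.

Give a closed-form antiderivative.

An antiderivative is F(t) = (-t**2 + 4*t - 2)*exp(-t)/3.

f has the shape u'v + uv' for u = -t**2/3 + 4*t/3 - 2/3 and v = exp(-t) — it is the derivative of the product u*v.
Check: d/dt[(-t**2 + 4*t - 2)*exp(-t)/3] = (t**2 - 6*t + 6)*exp(-t)/3 = f(t).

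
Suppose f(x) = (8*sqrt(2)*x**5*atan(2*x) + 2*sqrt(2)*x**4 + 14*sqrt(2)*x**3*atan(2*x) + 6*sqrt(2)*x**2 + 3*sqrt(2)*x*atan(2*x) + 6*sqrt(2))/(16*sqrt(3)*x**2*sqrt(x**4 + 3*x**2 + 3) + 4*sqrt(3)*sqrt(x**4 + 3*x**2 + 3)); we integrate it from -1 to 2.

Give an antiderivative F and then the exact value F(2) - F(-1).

f has the shape u'v + uv' for u = sqrt(2*x**4/3 + 2*x**2 + 2)/4 and v = atan(2*x) — it is the derivative of the product u*v.
F(x) = sqrt(2*x**4/3 + 2*x**2 + 2)*atan(2*x)/4 is an antiderivative of f.
Check: d/dx[sqrt(2*x**4/3 + 2*x**2 + 2)*atan(2*x)/4] = (8*sqrt(2)*x**5*atan(2*x) + 2*sqrt(2)*x**4 + 14*sqrt(2)*x**3*atan(2*x) + 6*sqrt(2)*x**2 + 3*sqrt(2)*x*atan(2*x) + 6*sqrt(2))/(16*sqrt(3)*x**2*sqrt(x**4 + 3*x**2 + 3) + 4*sqrt(3)*sqrt(x**4 + 3*x**2 + 3)) = f(x).
F(2) = sqrt(186)*atan(4)/12; F(-1) = -sqrt(42)*atan(2)/12.
Integral = F(2) - F(-1) = sqrt(42)*atan(2)/12 + sqrt(186)*atan(4)/12.

Antiderivative: F(x) = sqrt(2*x**4/3 + 2*x**2 + 2)*atan(2*x)/4; value = sqrt(42)*atan(2)/12 + sqrt(186)*atan(4)/12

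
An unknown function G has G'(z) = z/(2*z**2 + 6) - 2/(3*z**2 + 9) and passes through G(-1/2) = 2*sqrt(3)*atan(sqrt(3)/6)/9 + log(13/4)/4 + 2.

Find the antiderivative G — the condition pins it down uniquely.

Integrate term by term and add the pieces.
A general antiderivative is log(z**2 + 3)/4 - 2*sqrt(3)*atan(sqrt(3)*z/3)/9 + C.
The condition gives C = 2*sqrt(3)*atan(sqrt(3)/6)/9 + log(13/4)/4 + 2 - (2*sqrt(3)*atan(sqrt(3)/6)/9 + log(13/4)/4) = 2.
So G(z) = log(z**2 + 3)/4 - 2*sqrt(3)*atan(sqrt(3)*z/3)/9 + 2.
Check: d/dz[log(z**2 + 3)/4 - 2*sqrt(3)*atan(sqrt(3)*z/3)/9 + 2] = (3*z - 4)/(6*z**2 + 18), which equals G'(z).

G(z) = log(z**2 + 3)/4 - 2*sqrt(3)*atan(sqrt(3)*z/3)/9 + 2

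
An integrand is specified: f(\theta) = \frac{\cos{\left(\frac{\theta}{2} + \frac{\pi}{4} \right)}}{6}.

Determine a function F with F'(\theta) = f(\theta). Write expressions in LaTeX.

An antiderivative is F(\theta) = \frac{\sin{\left(\frac{\theta}{2} + \frac{\pi}{4} \right)}}{3}.

Recover f(\theta) by differentiating a candidate F(\theta); any mismatch rules it out.
Check: d/d\theta[\frac{\sin{\left(\frac{\theta}{2} + \frac{\pi}{4} \right)}}{3}] = \frac{\cos{\left(\frac{\theta}{2} + \frac{\pi}{4} \right)}}{6} = f(\theta).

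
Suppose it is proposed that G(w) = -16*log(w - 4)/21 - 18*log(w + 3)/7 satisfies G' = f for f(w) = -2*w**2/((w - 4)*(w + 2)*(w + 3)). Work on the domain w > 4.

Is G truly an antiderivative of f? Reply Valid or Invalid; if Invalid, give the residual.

d/dw[G] = (24 - 10*w)/(3*w**2 - 3*w - 36)
d/dw[G] - f(w) = -4/(3*w + 6) != 0.

Invalid: d/dw[G] - f = -4/(3*w + 6), which is not 0.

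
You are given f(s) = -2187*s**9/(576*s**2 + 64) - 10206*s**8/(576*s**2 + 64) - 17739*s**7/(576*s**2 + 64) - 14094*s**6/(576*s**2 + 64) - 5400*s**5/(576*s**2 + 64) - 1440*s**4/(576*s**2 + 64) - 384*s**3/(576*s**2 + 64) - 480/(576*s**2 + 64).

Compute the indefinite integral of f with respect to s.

Integrate term by term and add the pieces.
Check: d/ds[-243*s**8/512 - 81*s**7/32 - 81*s**6/16 - 9*s**5/2 - 3*s**4/2 - 5*atan(3*s)/2] = (-2187*s**9 - 10206*s**8 - 17739*s**7 - 14094*s**6 - 5400*s**5 - 1440*s**4 - 384*s**3 - 480)/(576*s**2 + 64), which equals f(s).

F(s) = -243*s**8/512 - 81*s**7/32 - 81*s**6/16 - 9*s**5/2 - 3*s**4/2 - 5*atan(3*s)/2 + C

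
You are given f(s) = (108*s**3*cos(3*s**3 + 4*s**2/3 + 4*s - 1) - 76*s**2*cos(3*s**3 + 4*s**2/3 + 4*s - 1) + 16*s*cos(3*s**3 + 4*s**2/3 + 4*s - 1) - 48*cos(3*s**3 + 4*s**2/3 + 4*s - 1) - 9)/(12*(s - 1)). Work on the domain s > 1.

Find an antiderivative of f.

An antiderivative is F(s) = -3*log(2*s - 2)/4 + sin(3*s**3 + 4*s**2/3 + 4*s - 1).

Check any antiderivative F(s) by computing F'(s) and comparing it with f(s).
Check: d/ds[-3*log(2*s - 2)/4 + sin(3*s**3 + 4*s**2/3 + 4*s - 1)] = (108*s**3*cos(3*s**3 + 4*s**2/3 + 4*s - 1) - 76*s**2*cos(3*s**3 + 4*s**2/3 + 4*s - 1) + 16*s*cos(3*s**3 + 4*s**2/3 + 4*s - 1) - 48*cos(3*s**3 + 4*s**2/3 + 4*s - 1) - 9)/(12*s - 12), which equals f(s).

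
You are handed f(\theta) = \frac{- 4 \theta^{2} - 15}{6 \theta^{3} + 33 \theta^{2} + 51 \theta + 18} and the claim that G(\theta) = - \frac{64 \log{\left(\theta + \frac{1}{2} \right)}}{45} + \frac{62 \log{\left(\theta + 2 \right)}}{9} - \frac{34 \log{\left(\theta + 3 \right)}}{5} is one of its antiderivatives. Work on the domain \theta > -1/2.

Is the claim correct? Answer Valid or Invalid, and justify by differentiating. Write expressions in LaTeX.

d/d\theta[G] = \frac{- 8 \theta^{2} - 30}{6 \theta^{3} + 33 \theta^{2} + 51 \theta + 18}
d/d\theta[G] - f(\theta) = \frac{- 4 \theta^{2} - 15}{6 \theta^{3} + 33 \theta^{2} + 51 \theta + 18} != 0.

Invalid: d/d\theta[G] - f = \frac{- 4 \theta^{2} - 15}{6 \theta^{3} + 33 \theta^{2} + 51 \theta + 18}, which is not 0.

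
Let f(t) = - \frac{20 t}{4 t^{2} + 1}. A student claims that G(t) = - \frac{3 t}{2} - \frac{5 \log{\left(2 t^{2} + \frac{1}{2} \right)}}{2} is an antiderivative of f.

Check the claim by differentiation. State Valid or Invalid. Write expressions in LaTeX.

Invalid: d/dt[G] - f = - \frac{3}{2}, which is not 0.

d/dt[G] = \frac{- 12 t^{2} - 40 t - 3}{8 t^{2} + 2}
d/dt[G] - f(t) = - \frac{3}{2} != 0.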